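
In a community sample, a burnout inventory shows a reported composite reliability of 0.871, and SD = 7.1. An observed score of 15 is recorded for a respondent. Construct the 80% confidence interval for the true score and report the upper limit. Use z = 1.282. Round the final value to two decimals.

18.27

SEM = 7.100 · √(1 − 0.871) = 7.100 · √0.129 ≈ 7.100 · 0.359 ≈ 2.550
Half-width = 1.282·2.550 ≈ 3.269
Upper limit = 15 + 3.269 ≈ 18.269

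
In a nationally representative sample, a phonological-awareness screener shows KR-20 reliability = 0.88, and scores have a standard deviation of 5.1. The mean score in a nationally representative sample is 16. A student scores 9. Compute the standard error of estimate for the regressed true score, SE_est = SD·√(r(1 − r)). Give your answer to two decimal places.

1.66

SE_est = SD · √(r(1 − r)) = 5.1000 · √0.1056 ≃ 5.1000 · 0.3250 ≃ 1.6573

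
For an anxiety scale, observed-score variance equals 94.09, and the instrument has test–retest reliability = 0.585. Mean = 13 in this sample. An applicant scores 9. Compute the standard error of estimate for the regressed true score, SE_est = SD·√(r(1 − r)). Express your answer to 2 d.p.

SD = √94.09 ≈ 9.7000
SE_est = SD * √(r(1 − r)) = 9.7000 * √0.2428 ≈ 9.7000 * 0.4927 ≈ 4.7794

4.78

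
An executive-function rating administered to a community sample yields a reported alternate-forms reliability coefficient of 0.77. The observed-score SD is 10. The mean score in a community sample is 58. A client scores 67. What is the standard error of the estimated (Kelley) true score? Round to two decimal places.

SE_est = SD × √(r(1 − r)) = 10.000 × √0.177 ≈ 10.000 × 0.421 ≈ 4.208

4.21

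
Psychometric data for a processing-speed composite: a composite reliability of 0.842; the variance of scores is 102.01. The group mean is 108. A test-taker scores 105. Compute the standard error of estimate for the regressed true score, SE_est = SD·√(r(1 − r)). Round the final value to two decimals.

3.68

σ = 102.01^(1/2) = 10.1000
SE_est = SD × √(r(1 − r)) = 10.1000 × √0.1330 ≈ 10.1000 × 0.3647 ≈ 3.6839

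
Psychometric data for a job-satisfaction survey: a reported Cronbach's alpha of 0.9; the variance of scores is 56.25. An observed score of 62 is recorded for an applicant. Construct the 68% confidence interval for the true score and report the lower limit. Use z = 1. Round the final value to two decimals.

59.63

SD = √56.25 ≃ 7.5000
SEM = 7.5000*√(1 − 0.9000) ≃ 2.3717
Half-width = 1*2.3717 ≃ 2.3717
Lower bound: 62 − 2.3717 = 59.6283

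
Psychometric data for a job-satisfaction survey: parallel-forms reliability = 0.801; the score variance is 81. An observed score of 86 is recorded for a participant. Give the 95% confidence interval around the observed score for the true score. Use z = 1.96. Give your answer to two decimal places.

[78.13, 93.87]

SD = √81 ≃ 9.00000
SEM = 9.00000 * √(1 − 0.80100) = 9.00000 * √0.19900 ≃ 9.00000 * 0.44609 ≃ 4.01485
Half-width = 1.96*4.01485 ≃ 7.86910
CI = 86 ± 7.86910 → [78.13090, 93.86910]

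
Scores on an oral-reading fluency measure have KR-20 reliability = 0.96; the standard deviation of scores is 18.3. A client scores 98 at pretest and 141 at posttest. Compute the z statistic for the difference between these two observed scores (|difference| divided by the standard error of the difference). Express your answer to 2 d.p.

SEM = 18.30000·√(1 − 0.96000) ≈ 3.66000
Standard error of the difference = 3.66000·√2 ≈ 5.17602
z = 43 / 5.17602 ≈ 8.30754

8.31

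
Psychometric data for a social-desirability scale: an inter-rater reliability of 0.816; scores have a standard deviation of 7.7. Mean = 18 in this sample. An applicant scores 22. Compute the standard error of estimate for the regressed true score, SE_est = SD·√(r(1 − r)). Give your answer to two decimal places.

SE_est = 7.700·√[r(1 − r)] ≈ 2.984

2.98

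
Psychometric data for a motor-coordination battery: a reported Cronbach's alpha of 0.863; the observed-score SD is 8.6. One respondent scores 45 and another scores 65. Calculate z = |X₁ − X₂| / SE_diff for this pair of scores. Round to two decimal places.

SEM = 8.6000 · √(1 − 0.8630) = 8.6000 · √0.1370 ≈ 8.6000 · 0.3701 ≈ 3.1832
Standard error of the difference = 3.1832·√2 ≈ 4.5017
z = 20 / 4.5017 ≈ 4.4428

4.44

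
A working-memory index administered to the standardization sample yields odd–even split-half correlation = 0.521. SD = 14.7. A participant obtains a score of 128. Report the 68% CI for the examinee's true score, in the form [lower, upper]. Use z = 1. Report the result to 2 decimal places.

[119.75, 136.25]

Full-length reliability (Spearman-Brown) = 2(0.521)/(1+0.521) ≈ 0.685
SEM = 14.700 × √(1 − 0.685) = 14.700 × √0.315 ≈ 14.700 × 0.561 ≈ 8.249
Half-width = 1×8.249 ≈ 8.249
Interval: (119.751, 136.249)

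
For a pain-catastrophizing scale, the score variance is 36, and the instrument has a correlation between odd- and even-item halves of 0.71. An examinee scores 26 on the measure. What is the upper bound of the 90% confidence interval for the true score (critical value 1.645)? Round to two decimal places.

30.06

SD = √36 ≈ 6.0000
Spearman-Brown: r = 2(0.71) / (1 + 0.71) = 1.4200 / 1.7100 ≈ 0.8304
SEM = 6.0000·√(1 − 0.8304) ≈ 2.4709
Margin = 1.645 · 2.4709 ≈ 4.0646
Upper bound: 26 + 4.0646 = 30.0646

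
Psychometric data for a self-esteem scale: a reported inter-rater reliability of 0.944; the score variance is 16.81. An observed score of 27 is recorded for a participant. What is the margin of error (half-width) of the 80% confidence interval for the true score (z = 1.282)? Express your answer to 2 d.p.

σ = 16.81^(1/2) = 4.100
SEM = 4.100×√(1 − 0.944) ≈ 0.970
1.282 × SEM ≈ 1.244

1.24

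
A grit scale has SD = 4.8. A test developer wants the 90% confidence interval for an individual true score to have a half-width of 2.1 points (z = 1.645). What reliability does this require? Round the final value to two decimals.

Required SEM = 2.1 / 1.645 ≃ 1.2766
Required reliability = 1 − (SEM/SD)² = 1 − 0.0707 ≃ 0.9293

0.93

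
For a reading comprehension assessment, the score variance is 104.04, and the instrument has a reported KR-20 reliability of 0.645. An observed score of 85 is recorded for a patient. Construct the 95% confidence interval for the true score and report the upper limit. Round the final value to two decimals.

SD = √104.04 = 10.200
SEM = 10.200*√(1 − 0.645) ≃ 6.077
1.96 * SEM ≃ 11.912
Upper bound: 85 + 11.912 = 96.912

96.91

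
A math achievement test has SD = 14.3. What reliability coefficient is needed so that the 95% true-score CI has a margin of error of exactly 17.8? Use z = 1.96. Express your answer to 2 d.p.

SEM needed = half-width / z = 17.8/1.96 ≈ 9.08163
r = 1 − (SEM / SD)² = 1 − (9.08163 / 14.3)² ≈ 1 − 0.40333 ≈ 0.59667

0.60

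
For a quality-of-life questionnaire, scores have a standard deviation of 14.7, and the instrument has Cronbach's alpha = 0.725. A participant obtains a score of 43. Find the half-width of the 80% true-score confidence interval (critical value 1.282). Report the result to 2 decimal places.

SEM = 14.700 · √(1 − 0.725) = 14.700 · √0.275 ≈ 14.700 · 0.524 ≈ 7.709
Margin = 1.282 · 7.709 ≈ 9.883

9.88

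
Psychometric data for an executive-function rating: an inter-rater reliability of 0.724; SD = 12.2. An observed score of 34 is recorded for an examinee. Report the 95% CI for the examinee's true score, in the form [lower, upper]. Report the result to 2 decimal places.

SEM = 12.2000 × √(1 − 0.7240) = 12.2000 × √0.2760 ≈ 12.2000 × 0.5254 ≈ 6.4094
Margin = 1.96 × 6.4094 ≈ 12.5623
CI = 34 ± 12.5623 → [21.4377, 46.5623]

[21.44, 46.56]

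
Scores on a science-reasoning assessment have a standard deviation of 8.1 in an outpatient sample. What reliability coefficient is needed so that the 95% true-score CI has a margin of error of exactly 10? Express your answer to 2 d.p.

Required SEM = 10 / 1.96 ≈ 5.102
Required reliability = 1 − (SEM/SD)² = 1 − 0.397 ≈ 0.603

0.60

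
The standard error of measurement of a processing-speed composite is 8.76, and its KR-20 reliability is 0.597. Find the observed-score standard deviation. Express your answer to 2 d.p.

13.80

SD = 8.76 / √(1 − 0.597) ≃ 13.799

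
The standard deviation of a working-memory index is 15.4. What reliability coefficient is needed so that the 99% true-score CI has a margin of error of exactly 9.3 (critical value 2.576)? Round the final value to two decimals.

0.95

SEM needed = half-width / z = 9.3/2.576 ≃ 3.6102
r = 1 − (3.6102/15.4)² ≃ 1 − 0.0550 ≃ 0.9450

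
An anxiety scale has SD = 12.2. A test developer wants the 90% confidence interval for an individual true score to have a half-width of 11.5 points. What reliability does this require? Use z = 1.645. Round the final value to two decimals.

Required SEM = 11.5 / 1.645 ≈ 6.991
r = 1 − (SEM / SD)² = 1 − (6.991 / 12.2)² ≈ 1 − 0.328 ≈ 0.672

0.67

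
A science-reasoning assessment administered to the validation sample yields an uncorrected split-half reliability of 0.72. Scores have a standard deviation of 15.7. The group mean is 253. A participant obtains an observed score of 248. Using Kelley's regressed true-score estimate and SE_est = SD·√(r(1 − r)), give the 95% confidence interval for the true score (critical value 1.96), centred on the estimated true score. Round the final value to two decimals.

[237.45, 260.17]

r_full = 2·0.72 / (1 + 0.72) ≈ 0.837
T̂ = r·X + (1 − r)·M = 0.837·248 + 0.163·253 ≈ 207.628 + 41.186 ≈ 248.814
SE_est = SD · √(r(1 − r)) = 15.700 · √0.136 ≈ 15.700 · 0.369 ≈ 5.796
CI = 248.814 ± 1.96 · 5.796 → [237.454, 260.174]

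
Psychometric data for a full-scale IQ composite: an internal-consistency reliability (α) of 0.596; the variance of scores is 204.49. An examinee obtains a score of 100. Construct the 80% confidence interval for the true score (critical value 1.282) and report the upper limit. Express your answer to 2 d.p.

111.65

SD = √204.49 = 14.3000
SEM = 14.3000*√(1 − 0.5960) ≈ 9.0892
Margin = 1.282 * 9.0892 ≈ 11.6524
Upper limit = 100 + 11.6524 ≈ 111.6524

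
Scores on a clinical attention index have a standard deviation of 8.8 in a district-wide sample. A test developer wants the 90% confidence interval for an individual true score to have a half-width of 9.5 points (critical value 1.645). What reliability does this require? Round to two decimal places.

Required SEM = 9.5 / 1.645 ≈ 5.77508
r = 1 − (5.77508/8.8)² ≈ 1 − 0.43068 ≈ 0.56932

0.57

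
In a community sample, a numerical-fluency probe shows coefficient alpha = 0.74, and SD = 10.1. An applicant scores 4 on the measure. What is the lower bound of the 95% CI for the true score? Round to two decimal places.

-6.09

SEM = 10.100×√(1 − 0.740) ≈ 5.150
Margin = 1.96 × 5.150 ≈ 10.094
Lower limit = 4 − 10.094 ≈ -6.094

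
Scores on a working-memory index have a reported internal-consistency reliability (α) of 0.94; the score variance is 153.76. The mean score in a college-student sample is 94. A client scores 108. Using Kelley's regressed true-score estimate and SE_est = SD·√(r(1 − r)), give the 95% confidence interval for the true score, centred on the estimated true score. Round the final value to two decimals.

σ = 153.76^(1/2) = 12.400
T̂ = r·X + (1 − r)·M = 0.940·108 + 0.060·94 = 101.520 + 5.640 ≈ 107.160
SE_est = 12.400·√(0.940·0.060) ≈ 2.945
95% CI: 107.160 ± 5.772 ≈ (101.388, 112.932)

[101.39, 112.93]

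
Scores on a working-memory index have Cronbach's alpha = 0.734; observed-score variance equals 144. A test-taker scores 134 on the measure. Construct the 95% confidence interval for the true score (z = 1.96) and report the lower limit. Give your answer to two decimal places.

121.87

σ = 144^(1/2) = 12.0000
SEM = 12.0000·√(1 − 0.7340) ≈ 6.1890
1.96 · SEM ≈ 12.1305
Lower limit = 134 − 12.1305 ≈ 121.8695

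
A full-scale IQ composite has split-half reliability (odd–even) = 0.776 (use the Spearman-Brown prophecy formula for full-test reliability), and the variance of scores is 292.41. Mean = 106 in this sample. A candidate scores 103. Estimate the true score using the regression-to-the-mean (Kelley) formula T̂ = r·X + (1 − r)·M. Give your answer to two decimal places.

103.38

Full-length reliability (Spearman-Brown) = 2(0.776)/(1+0.776) ≈ 0.874
T̂ = 0.874(103) + 0.126(106) ≈ 103.378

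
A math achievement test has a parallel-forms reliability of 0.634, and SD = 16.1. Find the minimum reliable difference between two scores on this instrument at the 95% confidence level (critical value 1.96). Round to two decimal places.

27.00

SEM = 16.10000 * √(1 − 0.63400) = 16.10000 * √0.36600 ≈ 16.10000 * 0.60498 ≈ 9.74017
SE_diff = √2 * SEM ≈ 13.77468
Minimum reliable difference = 1.96 * SE_diff ≈ 1.96 * 13.77468 ≈ 26.99837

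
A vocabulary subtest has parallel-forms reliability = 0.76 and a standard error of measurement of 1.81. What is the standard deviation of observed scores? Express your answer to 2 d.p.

3.69

SD = 1.81 / √(1 − 0.76) ≈ 3.6946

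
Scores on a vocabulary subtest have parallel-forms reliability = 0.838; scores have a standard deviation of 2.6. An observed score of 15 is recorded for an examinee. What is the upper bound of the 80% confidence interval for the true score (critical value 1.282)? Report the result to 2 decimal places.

SEM = 2.6000 * √(1 − 0.8380) = 2.6000 * √0.1620 ≈ 2.6000 * 0.4025 ≈ 1.0465
Half-width = 1.282*1.0465 ≈ 1.3416
Upper bound: 15 + 1.3416 = 16.3416

16.34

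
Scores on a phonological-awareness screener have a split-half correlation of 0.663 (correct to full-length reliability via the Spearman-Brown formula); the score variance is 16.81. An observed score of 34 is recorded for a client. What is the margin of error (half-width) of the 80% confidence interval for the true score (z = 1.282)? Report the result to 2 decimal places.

SD = √16.81 = 4.100
Full-length reliability (Spearman-Brown) = 2(0.663)/(1+0.663) ≃ 0.797
SEM = 4.100*√(1 − 0.797) ≃ 1.846
Half-width = 1.282*1.846 ≃ 2.366

2.37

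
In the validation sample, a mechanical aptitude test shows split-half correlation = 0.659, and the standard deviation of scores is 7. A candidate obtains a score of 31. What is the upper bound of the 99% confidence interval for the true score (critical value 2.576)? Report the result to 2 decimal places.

39.18

Spearman-Brown: r = 2(0.659) / (1 + 0.659) = 1.318 / 1.659 ≈ 0.794
SEM = 7.000 * √(1 − 0.794) = 7.000 * √0.206 ≈ 7.000 * 0.453 ≈ 3.174
Half-width = 2.576*3.174 ≈ 8.175
Upper bound: 31 + 8.175 = 39.175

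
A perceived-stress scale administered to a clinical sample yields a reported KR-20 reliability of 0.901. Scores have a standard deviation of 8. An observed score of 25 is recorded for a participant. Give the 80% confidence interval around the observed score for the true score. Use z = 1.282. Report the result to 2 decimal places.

The standard error of measurement is 8.00000×√(1 − 0.90100) ≈ 8.00000×0.31464 ≈ 2.51714.
1.282 × SEM ≈ 3.22698
80% CI: 25 ± 3.22698 = [21.77302, 28.22698]

[21.77, 28.23]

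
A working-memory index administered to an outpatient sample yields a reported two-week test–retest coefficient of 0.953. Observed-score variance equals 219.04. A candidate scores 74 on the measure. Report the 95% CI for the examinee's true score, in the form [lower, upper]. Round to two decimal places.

σ = 219.04^(1/2) = 14.800
SEM = 14.800 · √(1 − 0.953) = 14.800 · √0.047 ≈ 14.800 · 0.217 ≈ 3.209
Margin = 1.96 · 3.209 ≈ 6.289
CI = 74 ± 6.289 → [67.711, 80.289]

[67.71, 80.29]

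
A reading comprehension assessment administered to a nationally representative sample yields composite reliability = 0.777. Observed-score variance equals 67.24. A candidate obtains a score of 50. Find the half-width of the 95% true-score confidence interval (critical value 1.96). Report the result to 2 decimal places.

7.59

SD = √67.24 = 8.200
SEM = 8.200 * √(1 − 0.777) = 8.200 * √0.223 ≃ 8.200 * 0.472 ≃ 3.872
Half-width = 1.96*3.872 ≃ 7.590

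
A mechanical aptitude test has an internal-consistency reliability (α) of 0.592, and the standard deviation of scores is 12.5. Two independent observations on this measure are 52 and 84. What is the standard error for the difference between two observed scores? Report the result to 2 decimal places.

11.29

The standard error of measurement is 12.500·√(1 − 0.592) ≈ 12.500·0.639 ≈ 7.984.
SE_diff = √2 · SEM ≈ 11.292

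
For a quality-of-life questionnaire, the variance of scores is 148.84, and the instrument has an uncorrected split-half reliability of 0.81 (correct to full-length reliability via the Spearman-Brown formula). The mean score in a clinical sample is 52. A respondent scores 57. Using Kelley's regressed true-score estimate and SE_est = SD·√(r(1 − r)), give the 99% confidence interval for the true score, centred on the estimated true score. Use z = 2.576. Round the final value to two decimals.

[46.84, 66.11]

SD = √148.84 ≈ 12.200
r_full = 2·0.81 / (1 + 0.81) ≈ 0.895
T̂ = r·X + (1 − r)·M = 0.895·57 + 0.105·52 ≈ 51.017 + 5.459 ≈ 56.475
SE_est = SD · √(r(1 − r)) = 12.200 · √0.094 ≈ 12.200 · 0.307 ≈ 3.740
99% CI: 56.475 ± 9.633 ≈ (46.842, 66.108)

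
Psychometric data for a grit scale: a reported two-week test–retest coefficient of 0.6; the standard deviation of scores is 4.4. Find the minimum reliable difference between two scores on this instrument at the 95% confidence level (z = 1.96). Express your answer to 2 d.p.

SEM = 4.40000 · √(1 − 0.60000) = 4.40000 · √0.40000 ≈ 4.40000 · 0.63246 ≈ 2.78280
SE_diff = √2 · SEM ≈ 3.93548
Minimum reliable difference = 1.96 · SE_diff ≈ 1.96 · 3.93548 ≈ 7.71354

7.71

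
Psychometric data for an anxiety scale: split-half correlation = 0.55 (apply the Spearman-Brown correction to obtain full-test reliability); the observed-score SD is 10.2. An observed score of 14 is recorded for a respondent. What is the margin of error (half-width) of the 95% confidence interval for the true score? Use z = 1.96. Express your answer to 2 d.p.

10.77

Full-length reliability (Spearman-Brown) = 2(0.55)/(1+0.55) ≈ 0.70968
SEM = 10.20000 * √(1 − 0.70968) = 10.20000 * √0.29032 ≈ 10.20000 * 0.53882 ≈ 5.49592
Margin = 1.96 * 5.49592 ≈ 10.77201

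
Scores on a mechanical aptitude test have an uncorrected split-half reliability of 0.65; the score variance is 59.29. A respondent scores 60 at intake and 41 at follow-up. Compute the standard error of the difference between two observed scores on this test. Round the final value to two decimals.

5.02

SD = √59.29 ≈ 7.700
r_full = 2·0.65 / (1 + 0.65) ≈ 0.788
SEM = 7.700 · √(1 − 0.788) = 7.700 · √0.212 ≈ 7.700 · 0.461 ≈ 3.546
SE_diff = SEM · √2 ≈ 3.546 · 1.414 ≈ 5.015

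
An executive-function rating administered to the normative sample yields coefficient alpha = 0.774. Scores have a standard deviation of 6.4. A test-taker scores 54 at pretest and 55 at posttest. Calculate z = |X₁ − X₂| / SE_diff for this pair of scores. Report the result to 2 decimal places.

SEM = 6.400 · √(1 − 0.774) = 6.400 · √0.226 ≃ 6.400 · 0.475 ≃ 3.043
SE_diff = √2 · SEM ≃ 4.303
z = 1 / 4.303 ≃ 0.232

0.23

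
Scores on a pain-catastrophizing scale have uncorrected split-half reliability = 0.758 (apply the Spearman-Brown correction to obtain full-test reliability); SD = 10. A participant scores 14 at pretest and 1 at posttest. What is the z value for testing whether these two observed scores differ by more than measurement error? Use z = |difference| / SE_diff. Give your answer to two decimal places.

r_full = 2·0.758 / (1 + 0.758) ≃ 0.8623
SEM = 10.0000×√(1 − 0.8623) ≃ 3.7102
Standard error of the difference = 3.7102·√2 ≃ 5.2470
z = |14 − 1| / 5.2470 = 13 / 5.2470 ≃ 2.4776

2.48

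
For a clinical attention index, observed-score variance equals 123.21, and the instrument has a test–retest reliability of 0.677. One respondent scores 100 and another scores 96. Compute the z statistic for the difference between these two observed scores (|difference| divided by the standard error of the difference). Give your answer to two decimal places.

0.45

SD = √123.21 ≈ 11.100
SEM = 11.100 · √(1 − 0.677) = 11.100 · √0.323 ≈ 11.100 · 0.568 ≈ 6.308
Standard error of the difference = 6.308·√2 ≈ 8.922
z = 4 / 8.922 ≈ 0.448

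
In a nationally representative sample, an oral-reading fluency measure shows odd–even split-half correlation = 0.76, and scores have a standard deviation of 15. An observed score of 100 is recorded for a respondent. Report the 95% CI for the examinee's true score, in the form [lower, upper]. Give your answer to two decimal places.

Full-length reliability (Spearman-Brown) = 2(0.76)/(1+0.76) ≃ 0.8636
SEM = 15.0000·√(1 − 0.8636) ≃ 5.5391
Half-width = 1.96·5.5391 ≃ 10.8567
95% CI: 100 ± 10.8567 = [89.1433, 110.8567]

[89.14, 110.86]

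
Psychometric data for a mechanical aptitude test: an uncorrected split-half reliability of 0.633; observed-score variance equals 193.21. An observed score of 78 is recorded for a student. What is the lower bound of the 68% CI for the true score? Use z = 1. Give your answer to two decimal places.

SD = √193.21 ≈ 13.9000
Full-length reliability (Spearman-Brown) = 2(0.633)/(1+0.633) ≈ 0.7753
SEM = 13.9000 · √(1 − 0.7753) = 13.9000 · √0.2247 ≈ 13.9000 · 0.4741 ≈ 6.5895
Margin = 1 · 6.5895 ≈ 6.5895
Lower limit = 78 − 6.5895 ≈ 71.4105

71.41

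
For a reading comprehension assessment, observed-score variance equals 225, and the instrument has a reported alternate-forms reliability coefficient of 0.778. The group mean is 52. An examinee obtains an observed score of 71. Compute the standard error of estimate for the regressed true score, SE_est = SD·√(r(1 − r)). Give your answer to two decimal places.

6.23

SD = √225 ≃ 15.000
SE_est = SD × √(r(1 − r)) = 15.000 × √0.173 ≃ 15.000 × 0.416 ≃ 6.234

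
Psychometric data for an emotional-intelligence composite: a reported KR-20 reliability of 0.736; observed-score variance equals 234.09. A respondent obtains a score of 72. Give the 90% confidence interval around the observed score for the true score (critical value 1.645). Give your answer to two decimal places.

[59.07, 84.93]

σ = 234.09^(1/2) = 15.30000
SEM = 15.30000 × √(1 − 0.73600) = 15.30000 × √0.26400 ≈ 15.30000 × 0.51381 ≈ 7.86128
Half-width = 1.645×7.86128 ≈ 12.93181
90% CI: 72 ± 12.93181 = [59.06819, 84.93181]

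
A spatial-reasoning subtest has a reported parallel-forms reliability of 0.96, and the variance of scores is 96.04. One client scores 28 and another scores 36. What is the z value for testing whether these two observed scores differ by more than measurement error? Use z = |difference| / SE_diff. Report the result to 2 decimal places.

2.89

SD = √96.04 = 9.8000
SEM = 9.8000*√(1 − 0.9600) ≈ 1.9600
SE_diff = √2 * SEM ≈ 2.7719
z = 8 / 2.7719 ≈ 2.8862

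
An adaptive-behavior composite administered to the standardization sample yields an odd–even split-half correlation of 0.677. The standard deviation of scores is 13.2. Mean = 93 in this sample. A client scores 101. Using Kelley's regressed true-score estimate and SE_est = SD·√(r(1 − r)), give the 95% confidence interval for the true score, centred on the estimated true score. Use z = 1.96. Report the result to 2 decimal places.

[89.26, 109.66]

r_full = 2·0.677 / (1 + 0.677) ≈ 0.80739
T̂ = 0.80739(101) + 0.19261(93) ≈ 99.45915
SE_est = 13.20000·√[r(1 − r)] ≈ 5.20537
CI = 99.45915 ± 1.96 * 5.20537 → [89.25663, 109.66168]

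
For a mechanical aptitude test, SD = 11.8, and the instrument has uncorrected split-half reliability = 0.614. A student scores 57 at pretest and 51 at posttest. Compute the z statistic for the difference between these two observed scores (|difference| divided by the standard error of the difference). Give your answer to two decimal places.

r_full = 2·0.614 / (1 + 0.614) ≈ 0.7608
The standard error of measurement is 11.8000·√(1 − 0.7608) ≈ 11.8000·0.4890 ≈ 5.7706.
SE_diff = √2 · SEM ≈ 8.1609
z = 6 / 8.1609 ≈ 0.7352

0.74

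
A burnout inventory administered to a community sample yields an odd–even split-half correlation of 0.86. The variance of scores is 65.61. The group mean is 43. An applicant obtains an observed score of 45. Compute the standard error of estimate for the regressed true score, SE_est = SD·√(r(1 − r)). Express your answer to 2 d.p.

SD = √65.61 ≈ 8.10000
r_full = 2·0.86 / (1 + 0.86) ≈ 0.92473
SE_est = 8.10000·√[r(1 − r)] ≈ 2.13698

2.14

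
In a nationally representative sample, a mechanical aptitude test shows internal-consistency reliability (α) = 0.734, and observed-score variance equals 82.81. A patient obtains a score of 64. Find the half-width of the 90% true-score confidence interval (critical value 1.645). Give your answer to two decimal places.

σ = 82.81^(1/2) = 9.1000
The standard error of measurement is 9.1000×√(1 − 0.7340) ≈ 9.1000×0.5158 ≈ 4.6933.
Half-width = 1.645×4.6933 ≈ 7.7205

7.72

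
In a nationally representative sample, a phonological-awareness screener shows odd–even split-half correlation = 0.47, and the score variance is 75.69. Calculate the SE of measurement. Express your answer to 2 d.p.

5.22

SD = √75.69 ≃ 8.7000
Spearman-Brown: r = 2(0.47) / (1 + 0.47) = 0.9400 / 1.4700 ≃ 0.6395
SEM = 8.7000*√(1 − 0.6395) ≃ 5.2239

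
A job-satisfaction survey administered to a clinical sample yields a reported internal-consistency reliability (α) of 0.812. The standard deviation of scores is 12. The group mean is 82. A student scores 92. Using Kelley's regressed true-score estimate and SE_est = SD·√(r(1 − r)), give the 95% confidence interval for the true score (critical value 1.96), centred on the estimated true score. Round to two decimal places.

[80.93, 99.31]

Estimated true score = 0.81200*92 + (1 − 0.81200)*82 ≈ 90.12000
SE_est = SD * √(r(1 − r)) = 12.00000 * √0.15266 ≈ 12.00000 * 0.39071 ≈ 4.68855
95% CI: 90.12000 ± 9.18955 ≈ (80.93045, 99.30955)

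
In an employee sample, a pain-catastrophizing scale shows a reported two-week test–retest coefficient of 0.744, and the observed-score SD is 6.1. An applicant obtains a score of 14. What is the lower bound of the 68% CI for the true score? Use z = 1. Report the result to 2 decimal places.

10.91

SEM = 6.100 · √(1 − 0.744) = 6.100 · √0.256 ≈ 6.100 · 0.506 ≈ 3.086
Half-width = 1·3.086 ≈ 3.086
Lower limit = 14 − 3.086 ≈ 10.914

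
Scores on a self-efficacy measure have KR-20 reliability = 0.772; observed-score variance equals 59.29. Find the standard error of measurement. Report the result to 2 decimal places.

σ = 59.29^(1/2) = 7.700
SEM = 7.700 * √(1 − 0.772) = 7.700 * √0.228 ≃ 7.700 * 0.477 ≃ 3.677

3.68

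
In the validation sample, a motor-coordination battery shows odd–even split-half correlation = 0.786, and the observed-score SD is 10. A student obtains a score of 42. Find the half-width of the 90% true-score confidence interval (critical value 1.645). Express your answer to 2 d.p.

5.69

r_full = 2·0.786 / (1 + 0.786) ≈ 0.880
SEM = 10.000 · √(1 − 0.880) = 10.000 · √0.120 ≈ 10.000 · 0.346 ≈ 3.462
Half-width = 1.645·3.462 ≈ 5.694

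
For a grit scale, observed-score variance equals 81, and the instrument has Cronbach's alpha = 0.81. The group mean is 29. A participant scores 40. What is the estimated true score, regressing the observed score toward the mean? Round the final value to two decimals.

37.91

T̂ = r·X + (1 − r)·M = 0.81000*40 + 0.19000*29 = 32.40000 + 5.51000 ≈ 37.91000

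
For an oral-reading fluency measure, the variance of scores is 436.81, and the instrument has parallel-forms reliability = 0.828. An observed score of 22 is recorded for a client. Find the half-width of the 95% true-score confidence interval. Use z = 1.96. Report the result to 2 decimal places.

σ = 436.81^(1/2) = 20.9000
SEM = 20.9000·√(1 − 0.8280) ≃ 8.6678
Margin = 1.96 · 8.6678 ≃ 16.9890

16.99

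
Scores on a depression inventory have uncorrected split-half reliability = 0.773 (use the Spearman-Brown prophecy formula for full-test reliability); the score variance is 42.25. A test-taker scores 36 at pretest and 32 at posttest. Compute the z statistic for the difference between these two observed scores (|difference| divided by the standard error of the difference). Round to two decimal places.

SD = √42.25 ≈ 6.500
Spearman-Brown: r = 2(0.773) / (1 + 0.773) = 1.546 / 1.773 ≈ 0.872
SEM = 6.500 * √(1 − 0.872) = 6.500 * √0.128 ≈ 6.500 * 0.358 ≈ 2.326
SE_diff = SEM * √2 ≈ 2.326 * 1.414 ≈ 3.289
z = |36 − 32| / 3.289 = 4 / 3.289 ≈ 1.216

1.22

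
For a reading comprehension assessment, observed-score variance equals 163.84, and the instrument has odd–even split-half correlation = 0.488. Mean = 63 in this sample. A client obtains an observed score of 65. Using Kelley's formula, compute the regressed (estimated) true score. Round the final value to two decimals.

r_full = 2·0.488 / (1 + 0.488) ≈ 0.65591
T̂ = r·X + (1 − r)·M = 0.65591×65 + 0.34409×63 ≈ 42.63441 + 21.67742 ≈ 64.31183

64.31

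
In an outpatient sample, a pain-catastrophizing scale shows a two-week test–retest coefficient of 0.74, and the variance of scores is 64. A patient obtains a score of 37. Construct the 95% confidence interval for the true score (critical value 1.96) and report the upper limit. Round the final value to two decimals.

45.00

SD = √64 ≈ 8.00000
The standard error of measurement is 8.00000*√(1 − 0.74000) ≈ 8.00000*0.50990 ≈ 4.07922.
Half-width = 1.96*4.07922 ≈ 7.99526
Upper limit = 37 + 7.99526 ≈ 44.99526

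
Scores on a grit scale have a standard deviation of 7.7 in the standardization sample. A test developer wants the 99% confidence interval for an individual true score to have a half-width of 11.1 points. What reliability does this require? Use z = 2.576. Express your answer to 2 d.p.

0.69

Required SEM = 11.1 / 2.576 ≈ 4.309
r = 1 − (4.309/7.7)² ≈ 1 − 0.313 ≈ 0.687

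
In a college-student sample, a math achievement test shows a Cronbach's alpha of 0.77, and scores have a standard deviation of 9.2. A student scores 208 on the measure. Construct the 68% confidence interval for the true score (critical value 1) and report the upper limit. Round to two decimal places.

212.41

The standard error of measurement is 9.200×√(1 − 0.770) ≈ 9.200×0.480 ≈ 4.412.
Half-width = 1×4.412 ≈ 4.412
Upper limit = 208 + 4.412 ≈ 212.412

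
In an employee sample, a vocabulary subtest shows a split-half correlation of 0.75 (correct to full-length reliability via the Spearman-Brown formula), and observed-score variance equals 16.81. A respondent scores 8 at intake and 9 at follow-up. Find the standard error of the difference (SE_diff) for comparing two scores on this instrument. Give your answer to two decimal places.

2.19

SD = √16.81 = 4.1000
r_full = 2·0.75 / (1 + 0.75) ≃ 0.8571
The standard error of measurement is 4.1000×√(1 − 0.8571) ≃ 4.1000×0.3780 ≃ 1.5497.
SE_diff = √2 × SEM ≃ 2.1915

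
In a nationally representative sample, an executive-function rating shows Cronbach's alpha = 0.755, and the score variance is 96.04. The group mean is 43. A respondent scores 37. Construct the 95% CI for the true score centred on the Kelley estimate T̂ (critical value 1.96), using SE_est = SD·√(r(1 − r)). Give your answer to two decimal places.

SD = √96.04 ≈ 9.8000
T̂ = 0.7550(37) + 0.2450(43) ≈ 38.4700
SE_est = 9.8000·√[r(1 − r)] ≈ 4.2149
95% CI: 38.4700 ± 8.2611 ≈ (30.2089, 46.7311)

[30.21, 46.73]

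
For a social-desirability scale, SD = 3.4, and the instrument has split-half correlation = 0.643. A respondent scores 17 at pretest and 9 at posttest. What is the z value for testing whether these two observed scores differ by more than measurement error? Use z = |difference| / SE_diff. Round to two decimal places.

3.57

r_full = 2·0.643 / (1 + 0.643) ≃ 0.7827
SEM = 3.4000*√(1 − 0.7827) ≃ 1.5849
SE_diff = √2 * SEM ≃ 2.2413
z = |17 − 9| / 2.2413 = 8 / 2.2413 ≃ 3.5693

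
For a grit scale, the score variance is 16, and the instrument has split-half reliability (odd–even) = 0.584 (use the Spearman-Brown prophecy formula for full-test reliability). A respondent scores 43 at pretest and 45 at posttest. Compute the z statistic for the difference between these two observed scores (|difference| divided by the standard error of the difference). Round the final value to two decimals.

SD = √16 ≃ 4.000
r_full = 2·0.584 / (1 + 0.584) ≃ 0.737
The standard error of measurement is 4.000*√(1 − 0.737) ≃ 4.000*0.512 ≃ 2.050.
Standard error of the difference = 2.050·√2 ≃ 2.899
z = 2 / 2.899 ≃ 0.690

0.69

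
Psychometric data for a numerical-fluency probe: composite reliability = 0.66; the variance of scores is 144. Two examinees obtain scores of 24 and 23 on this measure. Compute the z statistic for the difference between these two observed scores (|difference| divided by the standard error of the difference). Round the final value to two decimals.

0.10

SD = √144 ≈ 12.000
The standard error of measurement is 12.000·√(1 − 0.660) ≈ 12.000·0.583 ≈ 6.997.
SE_diff = √2 · SEM ≈ 9.895
z = |24 − 23| / 9.895 = 1 / 9.895 ≈ 0.101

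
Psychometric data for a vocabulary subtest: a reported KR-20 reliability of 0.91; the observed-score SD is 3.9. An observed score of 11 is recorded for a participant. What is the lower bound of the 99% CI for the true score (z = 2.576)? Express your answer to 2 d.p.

7.99

SEM = 3.9000*√(1 − 0.9100) ≈ 1.1700
2.576 * SEM ≈ 3.0139
Lower limit = 11 − 3.0139 ≈ 7.9861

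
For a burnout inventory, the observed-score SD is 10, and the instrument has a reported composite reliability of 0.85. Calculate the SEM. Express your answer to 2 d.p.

SEM = 10.0000 * √(1 − 0.8500) = 10.0000 * √0.1500 ≈ 10.0000 * 0.3873 ≈ 3.8730

3.87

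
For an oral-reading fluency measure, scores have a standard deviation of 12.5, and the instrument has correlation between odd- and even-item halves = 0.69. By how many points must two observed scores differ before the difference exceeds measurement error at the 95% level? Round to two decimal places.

r_full = 2·0.69 / (1 + 0.69) ≈ 0.817
SEM = 12.500 × √(1 − 0.817) = 12.500 × √0.183 ≈ 12.500 × 0.428 ≈ 5.354
SE_diff = √2 × SEM ≈ 7.571
Smallest detectable difference = 1.96×7.571 ≈ 14.839

14.84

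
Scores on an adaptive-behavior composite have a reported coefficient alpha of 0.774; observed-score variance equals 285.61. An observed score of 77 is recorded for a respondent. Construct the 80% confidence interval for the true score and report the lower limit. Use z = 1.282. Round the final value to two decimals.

66.70

SD = √285.61 ≈ 16.900
SEM = 16.900 · √(1 − 0.774) = 16.900 · √0.226 ≈ 16.900 · 0.475 ≈ 8.034
Half-width = 1.282·8.034 ≈ 10.300
Lower limit = 77 − 10.300 ≈ 66.700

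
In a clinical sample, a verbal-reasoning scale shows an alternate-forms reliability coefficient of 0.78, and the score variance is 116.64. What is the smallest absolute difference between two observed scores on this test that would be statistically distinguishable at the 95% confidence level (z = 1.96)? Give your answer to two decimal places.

14.04

σ = 116.64^(1/2) = 10.800
SEM = 10.800*√(1 − 0.780) ≈ 5.066
SE_diff = SEM * √2 ≈ 5.066 * 1.414 ≈ 7.164
Smallest detectable difference = 1.96*7.164 ≈ 14.041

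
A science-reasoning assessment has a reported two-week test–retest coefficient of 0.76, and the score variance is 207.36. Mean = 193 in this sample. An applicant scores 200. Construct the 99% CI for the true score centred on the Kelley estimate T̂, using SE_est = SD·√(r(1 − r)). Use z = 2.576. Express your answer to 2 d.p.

σ = 207.36^(1/2) = 14.40000
Estimated true score = 0.76000*200 + (1 − 0.76000)*193 ≈ 198.32000
SE_est = SD * √(r(1 − r)) = 14.40000 * √0.18240 ≈ 14.40000 * 0.42708 ≈ 6.15000
CI = 198.32000 ± 2.576 * 6.15000 → [182.47761, 214.16239]

[182.48, 214.16]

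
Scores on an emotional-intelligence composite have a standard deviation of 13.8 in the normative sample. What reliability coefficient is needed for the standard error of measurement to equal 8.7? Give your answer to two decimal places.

Required reliability = 1 − (SEM/SD)² = 1 − 0.3974 ≈ 0.6026

0.60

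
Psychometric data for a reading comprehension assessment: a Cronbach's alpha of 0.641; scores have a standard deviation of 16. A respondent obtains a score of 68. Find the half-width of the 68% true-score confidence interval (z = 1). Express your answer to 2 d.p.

9.59

SEM = 16.00000*√(1 − 0.64100) ≈ 9.58666
1 * SEM ≈ 9.58666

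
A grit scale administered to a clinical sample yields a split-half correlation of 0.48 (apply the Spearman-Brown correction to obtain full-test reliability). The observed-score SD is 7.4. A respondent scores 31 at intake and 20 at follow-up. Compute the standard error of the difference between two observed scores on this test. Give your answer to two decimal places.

Full-length reliability (Spearman-Brown) = 2(0.48)/(1+0.48) ≃ 0.649
The standard error of measurement is 7.400×√(1 − 0.649) ≃ 7.400×0.593 ≃ 4.386.
SE_diff = SEM × √2 ≃ 4.386 × 1.414 ≃ 6.203

6.20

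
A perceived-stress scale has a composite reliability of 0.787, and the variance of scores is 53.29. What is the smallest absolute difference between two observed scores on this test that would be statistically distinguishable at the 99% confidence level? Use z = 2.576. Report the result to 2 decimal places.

12.27

SD = √53.29 ≈ 7.3000
SEM = 7.3000·√(1 − 0.7870) ≈ 3.3691
Standard error of the difference = 3.3691·√2 ≈ 4.7646
Minimum reliable difference = 2.576 · SE_diff ≈ 2.576 · 4.7646 ≈ 12.2736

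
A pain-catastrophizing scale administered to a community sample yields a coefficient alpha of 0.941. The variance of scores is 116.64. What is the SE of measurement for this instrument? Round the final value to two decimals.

SD = √116.64 ≃ 10.8000
SEM = 10.8000 · √(1 − 0.9410) = 10.8000 · √0.0590 ≃ 10.8000 · 0.2429 ≃ 2.6233

2.62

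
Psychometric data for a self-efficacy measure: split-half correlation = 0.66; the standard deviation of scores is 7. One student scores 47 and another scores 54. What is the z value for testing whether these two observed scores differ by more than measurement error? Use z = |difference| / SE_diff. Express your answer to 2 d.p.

Full-length reliability (Spearman-Brown) = 2(0.66)/(1+0.66) ≈ 0.795
SEM = 7.000*√(1 − 0.795) ≈ 3.168
SE_diff = √2 * SEM ≈ 4.480
z = 7 / 4.480 ≈ 1.562

1.56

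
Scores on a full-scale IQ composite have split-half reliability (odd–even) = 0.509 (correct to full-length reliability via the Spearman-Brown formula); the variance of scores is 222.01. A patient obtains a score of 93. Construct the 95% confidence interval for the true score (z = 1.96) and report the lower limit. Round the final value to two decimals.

76.34

SD = √222.01 ≈ 14.900
r_full = 2·0.509 / (1 + 0.509) ≈ 0.675
The standard error of measurement is 14.900×√(1 − 0.675) ≈ 14.900×0.570 ≈ 8.499.
1.96 × SEM ≈ 16.659
Lower limit = 93 − 16.659 ≈ 76.341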